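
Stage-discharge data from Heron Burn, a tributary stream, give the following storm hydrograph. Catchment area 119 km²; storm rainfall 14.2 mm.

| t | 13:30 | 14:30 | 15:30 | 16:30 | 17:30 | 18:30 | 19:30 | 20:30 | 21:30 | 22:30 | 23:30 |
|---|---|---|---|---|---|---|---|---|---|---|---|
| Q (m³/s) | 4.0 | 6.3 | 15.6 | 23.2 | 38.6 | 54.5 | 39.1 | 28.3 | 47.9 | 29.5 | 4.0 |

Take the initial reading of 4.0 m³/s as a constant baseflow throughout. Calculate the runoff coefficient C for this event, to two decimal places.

C ≈ 0.53

ΣQ_DR = 247.0 m³/s; V = ΣQ_DR·Δt = 8.892 × 10^5 m³.
Runoff depth d = V / A = 7.472 mm.
C = d / P = 7.472 / 14.2 = 0.53.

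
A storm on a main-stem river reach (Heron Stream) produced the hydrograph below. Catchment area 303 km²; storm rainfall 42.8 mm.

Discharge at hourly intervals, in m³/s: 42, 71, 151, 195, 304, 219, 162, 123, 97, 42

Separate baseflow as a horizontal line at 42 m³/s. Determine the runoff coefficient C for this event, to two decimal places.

ΣQ_DR = 986.0 m³/s; V = ΣQ_DR·Δt = 3.550 × 10^6 m³.
Runoff depth d = V / A = 11.71 mm.
C = d / P = 11.71 / 42.8 = 0.27.

C ≈ 0.27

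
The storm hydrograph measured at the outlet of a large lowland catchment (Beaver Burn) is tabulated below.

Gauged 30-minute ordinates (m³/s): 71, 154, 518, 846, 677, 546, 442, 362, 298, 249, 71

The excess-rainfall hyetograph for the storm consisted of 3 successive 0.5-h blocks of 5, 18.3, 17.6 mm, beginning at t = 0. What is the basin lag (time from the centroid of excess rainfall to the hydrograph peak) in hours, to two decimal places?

Centroid of excess rainfall: t_c = Σ P_i·t̄_i / ΣP_i = 0.9040 h (block centres at 0.25, 0.75, 1.25 h).
Hydrograph peak occurs at t = 1.5 h, so basin lag t_L = 1.5 − 0.9040 = 0.60 h.

t_L ≈ 0.60 h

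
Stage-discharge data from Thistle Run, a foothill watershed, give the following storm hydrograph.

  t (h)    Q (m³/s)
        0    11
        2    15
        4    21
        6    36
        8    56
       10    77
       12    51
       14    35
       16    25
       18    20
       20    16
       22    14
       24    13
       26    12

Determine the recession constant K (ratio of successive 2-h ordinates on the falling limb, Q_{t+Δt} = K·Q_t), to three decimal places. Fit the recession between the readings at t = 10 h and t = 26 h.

K ≈ 0.793

Using the recession-limb readings at t = 10 h and t = 26 h: Q falls from 77 to 12 m³/s over 8 intervals.
K = (Q₂/Q₁)^(1/8) = (12/77)^(1/8) = 0.793.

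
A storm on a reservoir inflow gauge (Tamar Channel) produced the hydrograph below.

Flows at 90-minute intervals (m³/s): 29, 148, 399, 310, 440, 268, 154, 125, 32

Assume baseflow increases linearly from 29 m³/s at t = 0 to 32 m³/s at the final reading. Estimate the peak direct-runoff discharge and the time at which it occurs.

Subtracting baseflow gives direct-runoff ordinates: 0.00, 118.62, 369.25, 279.88, 409.50, 237.12, 122.75, 93.38, 0.00 m³/s.
The maximum is 409.50 m³/s, occurring at the reading for t = 6 h.

Q_p = 409.50 m³/s at t = 6 h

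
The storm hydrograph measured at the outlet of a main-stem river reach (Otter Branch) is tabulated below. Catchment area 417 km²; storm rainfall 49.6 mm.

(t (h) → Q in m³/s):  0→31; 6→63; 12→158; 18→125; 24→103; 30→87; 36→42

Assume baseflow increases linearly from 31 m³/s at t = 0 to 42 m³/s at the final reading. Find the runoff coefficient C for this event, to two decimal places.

ΣQ_DR = 353.5 m³/s; V = ΣQ_DR·Δt = 7.636 × 10^6 m³.
Runoff depth d = V / A = 18.31 mm.
C = d / P = 18.31 / 49.6 = 0.37.

C ≈ 0.37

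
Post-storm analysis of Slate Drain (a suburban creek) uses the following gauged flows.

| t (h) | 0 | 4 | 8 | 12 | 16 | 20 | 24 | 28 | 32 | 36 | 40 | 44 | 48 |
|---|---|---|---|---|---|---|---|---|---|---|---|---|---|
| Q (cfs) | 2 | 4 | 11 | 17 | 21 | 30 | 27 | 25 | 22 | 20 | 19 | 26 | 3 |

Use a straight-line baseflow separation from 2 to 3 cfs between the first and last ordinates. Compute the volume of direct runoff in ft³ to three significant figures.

Direct-runoff ordinates (Q − Q_b): 0.00, 1.92, 8.83, 14.75, 18.67, 27.58, 24.50, 22.42, 19.33, 17.25, 16.17, 23.08, 0.00 cfs.
ΣQ_DR = 194.5 cfs.
With Δt = 4 h = 14400 s, V = ΣQ_DR · Δt = 194.5 × 14400 = 2.80 × 10^6 ft³.

V ≈ 2.80 × 10^6 ft³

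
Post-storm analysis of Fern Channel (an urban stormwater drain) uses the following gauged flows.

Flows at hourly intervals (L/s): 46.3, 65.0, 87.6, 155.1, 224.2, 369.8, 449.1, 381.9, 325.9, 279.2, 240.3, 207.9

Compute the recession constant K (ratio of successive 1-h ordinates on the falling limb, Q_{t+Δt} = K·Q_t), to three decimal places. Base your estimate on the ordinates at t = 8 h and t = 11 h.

K ≈ 0.861

Using the recession-limb readings at t = 8 h and t = 11 h: Q falls from 325.9 to 207.9 L/s over 3 intervals.
K = (Q₂/Q₁)^(1/3) = (207.9/325.9)^(1/3) = 0.861.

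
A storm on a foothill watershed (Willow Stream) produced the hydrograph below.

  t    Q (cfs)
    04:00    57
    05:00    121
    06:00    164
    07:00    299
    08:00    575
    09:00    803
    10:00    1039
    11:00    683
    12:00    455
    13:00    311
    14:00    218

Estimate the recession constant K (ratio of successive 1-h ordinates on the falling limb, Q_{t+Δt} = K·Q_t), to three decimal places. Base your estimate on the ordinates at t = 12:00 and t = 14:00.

K ≈ 0.692

Using the recession-limb readings at t = 12:00 and t = 14:00: Q falls from 455 to 218 cfs over 2 intervals.
K = (Q₂/Q₁)^(1/2) = (218/455)^(1/2) = 0.692.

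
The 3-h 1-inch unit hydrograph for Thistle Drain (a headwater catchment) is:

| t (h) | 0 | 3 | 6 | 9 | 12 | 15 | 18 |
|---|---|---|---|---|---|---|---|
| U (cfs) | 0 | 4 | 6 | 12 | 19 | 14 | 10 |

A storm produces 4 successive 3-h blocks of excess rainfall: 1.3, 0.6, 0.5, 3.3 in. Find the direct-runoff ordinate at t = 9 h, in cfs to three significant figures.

Q ≈ 21.2 cfs

By discrete convolution, Q_j = Σ (P_i / 1 in) · U_{j−i}.
At t = 9 h (j=3): Q = (1.3/1)·12 + (0.6/1)·6 + (0.5/1)·4 + (3.3/1)·0 = 21.2 cfs.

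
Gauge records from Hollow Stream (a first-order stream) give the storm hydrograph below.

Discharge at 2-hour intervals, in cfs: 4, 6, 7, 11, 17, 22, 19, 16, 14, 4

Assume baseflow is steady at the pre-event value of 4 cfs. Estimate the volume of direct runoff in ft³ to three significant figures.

V ≈ 5.76 × 10^5 ft³

Direct-runoff ordinates (Q − Q_b): 0.0, 2.0, 3.0, 7.0, 13.0, 18.0, 15.0, 12.0, 10.0, 0.0 cfs.
ΣQ_DR = 80.00 cfs.
With Δt = 2 h = 7200 s, V = ΣQ_DR · Δt = 80.00 × 7200 = 5.76 × 10^5 ft³.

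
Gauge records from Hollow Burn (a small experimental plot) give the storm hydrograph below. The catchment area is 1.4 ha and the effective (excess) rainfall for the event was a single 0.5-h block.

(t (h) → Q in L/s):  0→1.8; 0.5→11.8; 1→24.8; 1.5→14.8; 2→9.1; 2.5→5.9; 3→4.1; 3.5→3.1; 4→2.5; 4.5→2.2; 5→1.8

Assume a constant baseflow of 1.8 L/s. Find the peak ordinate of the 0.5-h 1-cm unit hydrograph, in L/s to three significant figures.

Direct runoff: 0.0, 10.0, 23.0, 13.0, 7.3, 4.1, 2.3, 1.3, 0.7, 0.4, 0.0 L/s; ΣQ_DR = 62.10 L/s, peak = 23.0 L/s.
Runoff depth d = ΣQ_DR·Δt / A = 62.10 × 1800 / (1.4 ha) = 7.984 mm.
The 1-cm UH is the DRH scaled by (10 mm)/d, so U_p = 23.0 × 10/7.984 = 28.8 L/s.

U_p ≈ 28.8 L/s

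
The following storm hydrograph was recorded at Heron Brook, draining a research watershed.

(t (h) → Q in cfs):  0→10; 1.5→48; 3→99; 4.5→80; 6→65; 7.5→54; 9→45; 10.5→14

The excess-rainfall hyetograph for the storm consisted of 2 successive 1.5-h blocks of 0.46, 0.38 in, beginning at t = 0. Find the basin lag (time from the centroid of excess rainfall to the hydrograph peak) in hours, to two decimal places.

t_L ≈ 1.57 h

Centroid of excess rainfall: t_c = Σ P_i·t̄_i / ΣP_i = 1.4286 h (block centres at 0.75, 2.25 h).
Hydrograph peak occurs at t = 3 h, so basin lag t_L = 3 − 1.4286 = 1.57 h.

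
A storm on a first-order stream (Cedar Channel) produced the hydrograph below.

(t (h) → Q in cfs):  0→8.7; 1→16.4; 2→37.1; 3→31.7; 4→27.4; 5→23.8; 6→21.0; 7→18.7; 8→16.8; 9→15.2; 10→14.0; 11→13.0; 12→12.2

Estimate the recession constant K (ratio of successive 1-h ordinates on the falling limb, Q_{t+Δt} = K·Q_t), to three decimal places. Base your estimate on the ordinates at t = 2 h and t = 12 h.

Using the recession-limb readings at t = 2 h and t = 12 h: Q falls from 37.1 to 12.2 cfs over 10 intervals.
K = (Q₂/Q₁)^(1/10) = (12.2/37.1)^(1/10) = 0.895.

K ≈ 0.895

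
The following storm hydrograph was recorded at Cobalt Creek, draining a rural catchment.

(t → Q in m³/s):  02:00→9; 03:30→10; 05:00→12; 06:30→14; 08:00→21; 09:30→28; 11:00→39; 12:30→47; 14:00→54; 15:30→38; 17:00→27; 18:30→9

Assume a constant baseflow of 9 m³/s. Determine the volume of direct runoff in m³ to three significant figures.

V ≈ 1.08 × 10^6 m³

Direct-runoff ordinates (Q − Q_b): 0.0, 1.0, 3.0, 5.0, 12.0, 19.0, 30.0, 38.0, 45.0, 29.0, 18.0, 0.0 m³/s.
ΣQ_DR = 200.0 m³/s.
With Δt = 1.5 h = 5400 s, V = ΣQ_DR · Δt = 200.0 × 5400 = 1.08 × 10^6 m³.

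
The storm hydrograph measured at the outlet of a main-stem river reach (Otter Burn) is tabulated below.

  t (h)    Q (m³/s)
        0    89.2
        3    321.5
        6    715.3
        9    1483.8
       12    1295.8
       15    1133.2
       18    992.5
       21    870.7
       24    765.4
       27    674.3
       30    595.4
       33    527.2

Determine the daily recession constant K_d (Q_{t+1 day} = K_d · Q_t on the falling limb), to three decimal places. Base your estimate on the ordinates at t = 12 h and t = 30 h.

Between t = 12 h and t = 30 h the flow falls from 1295.8 to 595.4 m³/s over 6×3 h = 18 h.
Per-interval ratio K = (595.4/1295.8)^(1/6) = 0.8784; K_d = K^(24/3) = 0.355.

K_d ≈ 0.355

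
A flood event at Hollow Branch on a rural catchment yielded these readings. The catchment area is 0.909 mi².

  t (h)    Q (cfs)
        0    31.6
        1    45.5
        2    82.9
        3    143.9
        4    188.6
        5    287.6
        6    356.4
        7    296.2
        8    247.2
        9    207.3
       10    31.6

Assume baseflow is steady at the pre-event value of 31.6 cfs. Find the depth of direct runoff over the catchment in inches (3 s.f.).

d ≈ 2.68 in

Direct runoff: 0.0, 13.9, 51.3, 112.3, 157.0, 256.0, 324.8, 264.6, 215.6, 175.7, 0.0 cfs; ΣQ_DR = 1571 cfs.
V = ΣQ_DR · Δt = 1571 × 3600 s = 5.656 × 10^6 ft³.
Over A = 0.909 mi², depth = V / A = 2.68 in.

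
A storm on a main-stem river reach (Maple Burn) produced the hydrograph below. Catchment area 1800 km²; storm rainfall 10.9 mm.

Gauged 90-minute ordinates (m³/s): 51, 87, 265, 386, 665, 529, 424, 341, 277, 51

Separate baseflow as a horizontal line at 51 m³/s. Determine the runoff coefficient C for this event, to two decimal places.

ΣQ_DR = 2566 m³/s; V = ΣQ_DR·Δt = 1.386 × 10^7 m³.
Runoff depth d = V / A = 7.698 mm.
C = d / P = 7.698 / 10.9 = 0.71.

C ≈ 0.71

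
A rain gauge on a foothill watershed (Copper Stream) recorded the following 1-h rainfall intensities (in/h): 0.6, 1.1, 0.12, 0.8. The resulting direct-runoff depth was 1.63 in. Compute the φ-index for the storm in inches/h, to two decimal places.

Only the 3 blocks with intensity above φ contribute runoff: 0.6, 1.1, 0.8 in/h.
Σ(I−φ)·Δt = d  ⇒  (0.6+1.1+0.8 − 3φ)·1 = 1.63
φ = (2.500 − 1.63/1) / 3 = 0.29 in/h.

φ ≈ 0.29 in/h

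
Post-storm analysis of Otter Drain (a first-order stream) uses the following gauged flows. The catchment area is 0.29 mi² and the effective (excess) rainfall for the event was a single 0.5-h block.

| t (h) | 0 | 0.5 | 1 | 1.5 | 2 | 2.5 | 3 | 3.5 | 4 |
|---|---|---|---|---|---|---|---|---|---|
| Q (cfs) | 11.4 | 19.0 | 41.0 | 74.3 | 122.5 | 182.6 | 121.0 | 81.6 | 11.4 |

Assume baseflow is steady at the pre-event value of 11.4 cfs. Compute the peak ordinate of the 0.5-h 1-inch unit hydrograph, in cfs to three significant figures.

Direct runoff: 0.0, 7.6, 29.6, 62.9, 111.1, 171.2, 109.6, 70.2, 0.0 cfs; ΣQ_DR = 562.2 cfs, peak = 171.2 cfs.
Runoff depth d = ΣQ_DR·Δt / A = 562.2 × 1800 / (0.29 mi²) = 1.502 in.
The 1-inch UH is the DRH scaled by (1 in)/d, so U_p = 171.2 × 1/1.502 = 114 cfs.

U_p ≈ 114 cfs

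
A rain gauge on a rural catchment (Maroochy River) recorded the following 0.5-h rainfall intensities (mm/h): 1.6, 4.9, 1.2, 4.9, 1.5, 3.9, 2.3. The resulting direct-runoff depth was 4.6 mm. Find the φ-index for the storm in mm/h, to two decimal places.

φ ≈ 1.70 mm/h

Only the 4 blocks with intensity above φ contribute runoff: 4.9, 4.9, 3.9, 2.3 mm/h.
Σ(I−φ)·Δt = d  ⇒  (4.9+4.9+3.9+2.3 − 4φ)·0.5 = 4.6
φ = (16.00 − 4.6/0.5) / 4 = 1.70 mm/h.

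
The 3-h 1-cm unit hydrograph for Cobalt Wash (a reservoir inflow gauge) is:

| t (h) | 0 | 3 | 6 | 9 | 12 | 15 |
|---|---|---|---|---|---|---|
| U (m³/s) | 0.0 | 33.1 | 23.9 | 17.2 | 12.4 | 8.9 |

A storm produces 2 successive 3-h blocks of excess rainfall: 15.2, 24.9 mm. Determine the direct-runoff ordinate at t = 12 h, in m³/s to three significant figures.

By discrete convolution, Q_j = Σ (P_i / 10 mm) · U_{j−i}.
At t = 12 h (j=4): Q = (15.2/10)·12.4 + (24.9/10)·17.2 = 61.7 m³/s.

Q ≈ 61.7 m³/s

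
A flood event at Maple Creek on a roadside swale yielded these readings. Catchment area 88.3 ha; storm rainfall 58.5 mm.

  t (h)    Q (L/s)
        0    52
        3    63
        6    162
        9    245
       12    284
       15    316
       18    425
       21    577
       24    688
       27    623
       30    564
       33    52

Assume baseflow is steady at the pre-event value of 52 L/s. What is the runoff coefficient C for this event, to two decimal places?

ΣQ_DR = 3427 L/s; V = ΣQ_DR·Δt = 3.701 × 10^7 L.
Runoff depth d = V / A = 41.92 mm.
C = d / P = 41.92 / 58.5 = 0.72.

C ≈ 0.72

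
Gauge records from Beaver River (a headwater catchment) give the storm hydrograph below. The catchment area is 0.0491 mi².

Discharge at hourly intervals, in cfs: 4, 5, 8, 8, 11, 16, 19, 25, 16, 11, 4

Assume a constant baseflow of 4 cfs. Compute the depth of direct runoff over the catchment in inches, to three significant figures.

Direct runoff: 0.0, 1.0, 4.0, 4.0, 7.0, 12.0, 15.0, 21.0, 12.0, 7.0, 0.0 cfs; ΣQ_DR = 83.00 cfs.
V = ΣQ_DR · Δt = 83.00 × 3600 s = 2.988 × 10^5 ft³.
Over A = 0.0491 mi², depth = V / A = 2.62 in.

d ≈ 2.62 in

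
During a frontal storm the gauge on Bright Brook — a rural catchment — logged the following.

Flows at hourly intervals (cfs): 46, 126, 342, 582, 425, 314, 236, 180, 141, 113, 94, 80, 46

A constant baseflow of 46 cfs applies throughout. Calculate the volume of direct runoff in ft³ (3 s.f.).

Direct-runoff ordinates (Q − Q_b): 0.0, 80.0, 296.0, 536.0, 379.0, 268.0, 190.0, 134.0, 95.0, 67.0, 48.0, 34.0, 0.0 cfs.
ΣQ_DR = 2127 cfs.
With Δt = 1 h = 3600 s, V = ΣQ_DR · Δt = 2127 × 3600 = 7.66 × 10^6 ft³.

V ≈ 7.66 × 10^6 ft³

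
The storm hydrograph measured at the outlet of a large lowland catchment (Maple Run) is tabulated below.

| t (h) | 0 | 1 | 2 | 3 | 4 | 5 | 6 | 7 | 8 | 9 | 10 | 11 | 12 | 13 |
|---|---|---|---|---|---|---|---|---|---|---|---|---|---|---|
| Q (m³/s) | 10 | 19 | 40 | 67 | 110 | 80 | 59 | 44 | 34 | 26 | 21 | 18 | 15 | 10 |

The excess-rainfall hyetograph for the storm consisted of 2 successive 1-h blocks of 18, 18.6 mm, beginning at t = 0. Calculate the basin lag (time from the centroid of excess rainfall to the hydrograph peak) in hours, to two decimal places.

Centroid of excess rainfall: t_c = Σ P_i·t̄_i / ΣP_i = 1.0082 h (block centres at 0.5, 1.5 h).
Hydrograph peak occurs at t = 4 h, so basin lag t_L = 4 − 1.0082 = 2.99 h.

t_L ≈ 2.99 h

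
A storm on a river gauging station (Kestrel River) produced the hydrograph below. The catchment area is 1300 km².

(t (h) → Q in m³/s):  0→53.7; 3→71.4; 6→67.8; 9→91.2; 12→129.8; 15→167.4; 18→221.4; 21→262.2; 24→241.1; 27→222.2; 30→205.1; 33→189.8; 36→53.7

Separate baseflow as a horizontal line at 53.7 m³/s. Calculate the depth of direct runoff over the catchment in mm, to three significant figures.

Direct runoff: 0.0, 17.7, 14.1, 37.5, 76.1, 113.7, 167.7, 208.5, 187.4, 168.5, 151.4, 136.1, 0.0 m³/s; ΣQ_DR = 1279 m³/s.
V = ΣQ_DR · Δt = 1279 × 10800 s = 1.381 × 10^7 m³.
Over A = 1300 km², depth = V / A = 10.6 mm.

d ≈ 10.6 mm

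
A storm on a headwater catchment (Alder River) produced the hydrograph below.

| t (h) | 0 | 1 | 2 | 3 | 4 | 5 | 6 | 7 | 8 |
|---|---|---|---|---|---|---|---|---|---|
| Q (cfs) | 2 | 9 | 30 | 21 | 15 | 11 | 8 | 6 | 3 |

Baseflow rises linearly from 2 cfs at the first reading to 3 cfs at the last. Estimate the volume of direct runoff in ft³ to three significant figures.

Direct-runoff ordinates (Q − Q_b): 0.00, 6.88, 27.75, 18.62, 12.50, 8.38, 5.25, 3.12, 0.00 cfs.
ΣQ_DR = 82.50 cfs.
With Δt = 1 h = 3600 s, V = ΣQ_DR · Δt = 82.50 × 3600 = 2.97 × 10^5 ft³.

V ≈ 2.97 × 10^5 ft³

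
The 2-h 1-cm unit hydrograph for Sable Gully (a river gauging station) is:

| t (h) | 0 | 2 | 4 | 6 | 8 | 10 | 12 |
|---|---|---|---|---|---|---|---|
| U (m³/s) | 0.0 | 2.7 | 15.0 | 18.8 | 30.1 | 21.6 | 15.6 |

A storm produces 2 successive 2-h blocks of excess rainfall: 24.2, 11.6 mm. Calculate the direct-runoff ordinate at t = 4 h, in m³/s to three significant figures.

Q ≈ 39.4 m³/s

By discrete convolution, Q_j = Σ (P_i / 10 mm) · U_{j−i}.
At t = 4 h (j=2): Q = (24.2/10)·15.0 + (11.6/10)·2.7 = 39.4 m³/s.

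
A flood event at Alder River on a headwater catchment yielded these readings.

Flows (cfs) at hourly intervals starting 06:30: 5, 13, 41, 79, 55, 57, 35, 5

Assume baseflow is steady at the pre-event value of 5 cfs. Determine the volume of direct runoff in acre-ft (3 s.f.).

Direct-runoff ordinates (Q − Q_b): 0.0, 8.0, 36.0, 74.0, 50.0, 52.0, 30.0, 0.0 cfs.
ΣQ_DR = 250.0 cfs.
With Δt = 1 h = 3600 s, V = ΣQ_DR · Δt = 250.0 × 3600 = 9.00 × 10^5 ft³ = 20.7 acre-ft.

V ≈ 20.7 acre-ft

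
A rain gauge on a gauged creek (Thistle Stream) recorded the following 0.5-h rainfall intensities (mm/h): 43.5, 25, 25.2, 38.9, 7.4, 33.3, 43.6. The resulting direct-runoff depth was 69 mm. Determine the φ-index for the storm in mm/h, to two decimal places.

Only the 6 blocks with intensity above φ contribute runoff: 43.5, 25, 25.2, 38.9, 33.3, 43.6 mm/h.
Σ(I−φ)·Δt = d  ⇒  (43.5+25+25.2+38.9+33.3+43.6 − 6φ)·0.5 = 69
φ = (209.5 − 69/0.5) / 6 = 11.92 mm/h.

φ ≈ 11.92 mm/h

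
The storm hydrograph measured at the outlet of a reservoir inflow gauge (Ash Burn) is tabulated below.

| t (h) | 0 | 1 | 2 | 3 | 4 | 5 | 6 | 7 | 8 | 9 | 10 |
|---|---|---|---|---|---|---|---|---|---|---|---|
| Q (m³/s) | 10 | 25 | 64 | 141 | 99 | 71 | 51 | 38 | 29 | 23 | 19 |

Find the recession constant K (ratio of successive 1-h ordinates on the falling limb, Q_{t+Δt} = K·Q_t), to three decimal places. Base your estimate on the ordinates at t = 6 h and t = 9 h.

K ≈ 0.767

Using the recession-limb readings at t = 6 h and t = 9 h: Q falls from 51 to 23 m³/s over 3 intervals.
K = (Q₂/Q₁)^(1/3) = (23/51)^(1/3) = 0.767.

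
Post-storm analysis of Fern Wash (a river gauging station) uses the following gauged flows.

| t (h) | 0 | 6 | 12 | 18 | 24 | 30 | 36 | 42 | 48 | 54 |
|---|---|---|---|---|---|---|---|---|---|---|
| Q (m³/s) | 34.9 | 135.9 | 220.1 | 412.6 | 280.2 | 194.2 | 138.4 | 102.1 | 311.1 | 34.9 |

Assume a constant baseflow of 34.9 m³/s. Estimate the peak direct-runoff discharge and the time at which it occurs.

Subtracting baseflow gives direct-runoff ordinates: 0.0, 101.0, 185.2, 377.7, 245.3, 159.3, 103.5, 67.2, 276.2, 0.0 m³/s.
The maximum is 377.7 m³/s, occurring at the reading for t = 18 h.

Q_p = 377.7 m³/s at t = 18 h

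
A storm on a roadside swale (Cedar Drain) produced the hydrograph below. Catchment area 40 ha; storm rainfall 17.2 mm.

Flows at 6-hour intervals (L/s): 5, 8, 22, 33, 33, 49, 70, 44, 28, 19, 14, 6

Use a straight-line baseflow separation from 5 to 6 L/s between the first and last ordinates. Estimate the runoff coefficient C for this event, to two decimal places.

ΣQ_DR = 265.0 L/s; V = ΣQ_DR·Δt = 5.724 × 10^6 L.
Runoff depth d = V / A = 14.31 mm.
C = d / P = 14.31 / 17.2 = 0.83.

C ≈ 0.83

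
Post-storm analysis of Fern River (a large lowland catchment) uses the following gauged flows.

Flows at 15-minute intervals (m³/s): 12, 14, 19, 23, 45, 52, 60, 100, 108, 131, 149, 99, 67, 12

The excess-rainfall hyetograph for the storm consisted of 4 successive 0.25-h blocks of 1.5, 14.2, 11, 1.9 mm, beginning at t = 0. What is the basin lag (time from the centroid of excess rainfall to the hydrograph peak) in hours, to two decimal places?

Centroid of excess rainfall: t_c = Σ P_i·t̄_i / ΣP_i = 0.4913 h (block centres at 0.125, 0.375, 0.625, 0.875 h).
Hydrograph peak occurs at t = 2.5 h, so basin lag t_L = 2.5 − 0.4913 = 2.01 h.

t_L ≈ 2.01 h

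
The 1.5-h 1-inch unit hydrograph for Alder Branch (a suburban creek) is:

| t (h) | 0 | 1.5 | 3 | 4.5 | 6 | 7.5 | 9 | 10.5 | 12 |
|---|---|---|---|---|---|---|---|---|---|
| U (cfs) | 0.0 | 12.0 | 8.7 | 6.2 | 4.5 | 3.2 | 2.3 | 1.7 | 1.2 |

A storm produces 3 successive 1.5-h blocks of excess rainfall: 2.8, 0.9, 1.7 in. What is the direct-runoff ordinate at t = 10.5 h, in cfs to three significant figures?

Q ≈ 12.3 cfs

By discrete convolution, Q_j = Σ (P_i / 1 in) · U_{j−i}.
At t = 10.5 h (j=7): Q = (2.8/1)·1.7 + (0.9/1)·2.3 + (1.7/1)·3.2 = 12.3 cfs.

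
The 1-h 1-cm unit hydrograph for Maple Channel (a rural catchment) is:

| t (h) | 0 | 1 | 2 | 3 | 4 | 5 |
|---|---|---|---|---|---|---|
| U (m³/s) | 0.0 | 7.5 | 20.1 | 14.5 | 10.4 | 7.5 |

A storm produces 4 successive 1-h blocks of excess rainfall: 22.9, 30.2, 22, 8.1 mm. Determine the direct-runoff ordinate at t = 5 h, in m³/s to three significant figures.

Q ≈ 96.8 m³/s

By discrete convolution, Q_j = Σ (P_i / 10 mm) · U_{j−i}.
At t = 5 h (j=5): Q = (22.9/10)·7.5 + (30.2/10)·10.4 + (22/10)·14.5 + (8.1/10)·20.1 = 96.8 m³/s.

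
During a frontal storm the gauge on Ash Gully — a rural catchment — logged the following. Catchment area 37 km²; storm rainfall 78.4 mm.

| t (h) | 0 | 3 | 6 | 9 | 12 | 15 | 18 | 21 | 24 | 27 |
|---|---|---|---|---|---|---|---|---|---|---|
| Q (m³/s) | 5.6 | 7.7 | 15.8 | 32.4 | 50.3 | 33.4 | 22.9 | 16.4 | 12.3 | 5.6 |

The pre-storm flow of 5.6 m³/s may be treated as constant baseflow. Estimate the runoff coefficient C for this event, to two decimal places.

ΣQ_DR = 146.4 m³/s; V = ΣQ_DR·Δt = 1.581 × 10^6 m³.
Runoff depth d = V / A = 42.73 mm.
C = d / P = 42.73 / 78.4 = 0.55.

C ≈ 0.55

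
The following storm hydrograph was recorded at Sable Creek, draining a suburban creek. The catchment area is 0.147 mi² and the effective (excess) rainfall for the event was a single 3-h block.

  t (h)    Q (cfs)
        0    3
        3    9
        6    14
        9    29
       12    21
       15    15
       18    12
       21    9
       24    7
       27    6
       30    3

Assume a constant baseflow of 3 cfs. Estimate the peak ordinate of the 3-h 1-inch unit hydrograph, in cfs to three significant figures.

U_p ≈ 8.65 cfs

Direct runoff: 0.0, 6.0, 11.0, 26.0, 18.0, 12.0, 9.0, 6.0, 4.0, 3.0, 0.0 cfs; ΣQ_DR = 95.00 cfs, peak = 26.0 cfs.
Runoff depth d = ΣQ_DR·Δt / A = 95.00 × 10800 / (0.147 mi²) = 3.004 in.
The 1-inch UH is the DRH scaled by (1 in)/d, so U_p = 26.0 × 1/3.004 = 8.65 cfs.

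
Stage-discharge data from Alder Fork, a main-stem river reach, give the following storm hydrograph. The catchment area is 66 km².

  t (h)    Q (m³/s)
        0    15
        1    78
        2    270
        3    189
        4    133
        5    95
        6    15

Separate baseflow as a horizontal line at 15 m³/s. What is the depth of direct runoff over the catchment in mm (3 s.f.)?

Direct runoff: 0.0, 63.0, 255.0, 174.0, 118.0, 80.0, 0.0 m³/s; ΣQ_DR = 690.0 m³/s.
V = ΣQ_DR · Δt = 690.0 × 3600 s = 2.484 × 10^6 m³.
Over A = 66 km², depth = V / A = 37.6 mm.

d ≈ 37.6 mm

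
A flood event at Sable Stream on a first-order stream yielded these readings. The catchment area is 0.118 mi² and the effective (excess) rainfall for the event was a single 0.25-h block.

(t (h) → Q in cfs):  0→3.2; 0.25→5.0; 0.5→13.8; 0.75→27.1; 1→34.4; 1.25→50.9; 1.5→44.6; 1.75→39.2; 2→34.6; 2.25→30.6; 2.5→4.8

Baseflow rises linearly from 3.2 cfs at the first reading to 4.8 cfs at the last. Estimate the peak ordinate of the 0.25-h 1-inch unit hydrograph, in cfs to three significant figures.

Direct runoff: 0.00, 1.64, 10.28, 23.42, 30.56, 46.90, 40.44, 34.88, 30.12, 25.96, 0.00 cfs; ΣQ_DR = 244.2 cfs, peak = 46.90 cfs.
Runoff depth d = ΣQ_DR·Δt / A = 244.2 × 900 / (0.118 mi²) = 0.8017 in.
The 1-inch UH is the DRH scaled by (1 in)/d, so U_p = 46.90 × 1/0.8017 = 58.5 cfs.

U_p ≈ 58.5 cfs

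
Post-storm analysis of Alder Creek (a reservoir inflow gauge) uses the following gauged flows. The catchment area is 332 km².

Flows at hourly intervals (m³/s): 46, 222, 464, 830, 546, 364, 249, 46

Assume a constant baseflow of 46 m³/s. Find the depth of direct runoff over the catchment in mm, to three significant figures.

Direct runoff: 0.0, 176.0, 418.0, 784.0, 500.0, 318.0, 203.0, 0.0 m³/s; ΣQ_DR = 2399 m³/s.
V = ΣQ_DR · Δt = 2399 × 3600 s = 8.636 × 10^6 m³.
Over A = 332 km², depth = V / A = 26.0 mm.

d ≈ 26.0 mm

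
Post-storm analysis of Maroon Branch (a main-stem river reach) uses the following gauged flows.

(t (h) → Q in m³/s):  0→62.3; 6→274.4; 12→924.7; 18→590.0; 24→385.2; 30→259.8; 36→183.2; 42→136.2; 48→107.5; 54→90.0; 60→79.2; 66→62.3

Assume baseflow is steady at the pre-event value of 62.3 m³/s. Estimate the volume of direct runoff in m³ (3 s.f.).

Direct-runoff ordinates (Q − Q_b): 0.0, 212.1, 862.4, 527.7, 322.9, 197.5, 120.9, 73.9, 45.2, 27.7, 16.9, 0.0 m³/s.
ΣQ_DR = 2407 m³/s.
With Δt = 6 h = 21600 s, V = ΣQ_DR · Δt = 2407 × 21600 = 5.20 × 10^7 m³.

V ≈ 5.20 × 10^7 m³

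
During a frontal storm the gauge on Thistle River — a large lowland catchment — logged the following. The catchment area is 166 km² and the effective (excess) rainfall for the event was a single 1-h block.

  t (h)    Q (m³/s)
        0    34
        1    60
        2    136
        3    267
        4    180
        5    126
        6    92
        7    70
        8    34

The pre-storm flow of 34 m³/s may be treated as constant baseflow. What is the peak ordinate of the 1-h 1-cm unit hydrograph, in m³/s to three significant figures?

U_p ≈ 155 m³/s

Direct runoff: 0.0, 26.0, 102.0, 233.0, 146.0, 92.0, 58.0, 36.0, 0.0 m³/s; ΣQ_DR = 693.0 m³/s, peak = 233.0 m³/s.
Runoff depth d = ΣQ_DR·Δt / A = 693.0 × 3600 / (166 km²) = 15.03 mm.
The 1-cm UH is the DRH scaled by (10 mm)/d, so U_p = 233.0 × 10/15.03 = 155 m³/s.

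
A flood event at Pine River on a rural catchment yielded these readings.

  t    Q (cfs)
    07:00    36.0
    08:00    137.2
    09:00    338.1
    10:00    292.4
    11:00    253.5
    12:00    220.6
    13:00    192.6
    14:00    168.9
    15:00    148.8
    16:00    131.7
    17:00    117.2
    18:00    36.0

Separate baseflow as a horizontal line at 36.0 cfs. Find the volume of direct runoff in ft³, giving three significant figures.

Direct-runoff ordinates (Q − Q_b): 0.0, 101.2, 302.1, 256.4, 217.5, 184.6, 156.6, 132.9, 112.8, 95.7, 81.2, 0.0 cfs.
ΣQ_DR = 1641 cfs.
With Δt = 1 h = 3600 s, V = ΣQ_DR · Δt = 1641 × 3600 = 5.91 × 10^6 ft³.

V ≈ 5.91 × 10^6 ft³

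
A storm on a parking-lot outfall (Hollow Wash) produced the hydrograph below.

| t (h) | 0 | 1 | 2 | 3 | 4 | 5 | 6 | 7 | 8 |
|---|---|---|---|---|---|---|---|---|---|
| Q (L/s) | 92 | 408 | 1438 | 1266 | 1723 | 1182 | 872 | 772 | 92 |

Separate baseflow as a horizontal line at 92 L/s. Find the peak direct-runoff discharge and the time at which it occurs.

Subtracting baseflow gives direct-runoff ordinates: 0.0, 316.0, 1346.0, 1174.0, 1631.0, 1090.0, 780.0, 680.0, 0.0 L/s.
The maximum is 1631.0 L/s, occurring at the reading for t = 4 h.

Q_p = 1631.0 L/s at t = 4 h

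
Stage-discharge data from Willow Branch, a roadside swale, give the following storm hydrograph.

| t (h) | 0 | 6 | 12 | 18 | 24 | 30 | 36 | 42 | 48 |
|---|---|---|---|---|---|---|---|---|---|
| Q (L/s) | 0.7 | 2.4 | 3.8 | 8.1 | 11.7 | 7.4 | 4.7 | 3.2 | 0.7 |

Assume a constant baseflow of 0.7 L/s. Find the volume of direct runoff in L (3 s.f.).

Direct-runoff ordinates (Q − Q_b): 0.0, 1.7, 3.1, 7.4, 11.0, 6.7, 4.0, 2.5, 0.0 L/s.
ΣQ_DR = 36.40 L/s.
With Δt = 6 h = 21600 s, V = ΣQ_DR · Δt = 36.40 × 21600 = 7.86 × 10^5 L.

V ≈ 7.86 × 10^5 L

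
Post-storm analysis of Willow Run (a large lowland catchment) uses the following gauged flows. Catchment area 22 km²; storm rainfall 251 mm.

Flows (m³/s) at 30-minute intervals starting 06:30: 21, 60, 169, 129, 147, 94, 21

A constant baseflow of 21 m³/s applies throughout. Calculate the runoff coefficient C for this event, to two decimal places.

ΣQ_DR = 494.0 m³/s; V = ΣQ_DR·Δt = 8.892 × 10^5 m³.
Runoff depth d = V / A = 40.42 mm.
C = d / P = 40.42 / 251 = 0.16.

C ≈ 0.16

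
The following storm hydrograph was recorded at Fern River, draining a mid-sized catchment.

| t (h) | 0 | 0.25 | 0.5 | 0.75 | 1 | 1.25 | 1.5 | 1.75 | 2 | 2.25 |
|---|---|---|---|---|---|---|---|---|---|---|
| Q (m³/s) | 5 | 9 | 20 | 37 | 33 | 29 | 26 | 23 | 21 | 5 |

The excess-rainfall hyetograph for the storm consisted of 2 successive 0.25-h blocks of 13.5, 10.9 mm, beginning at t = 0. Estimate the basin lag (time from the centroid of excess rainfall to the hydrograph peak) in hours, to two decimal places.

t_L ≈ 0.51 h

Centroid of excess rainfall: t_c = Σ P_i·t̄_i / ΣP_i = 0.2367 h (block centres at 0.125, 0.375 h).
Hydrograph peak occurs at t = 0.75 h, so basin lag t_L = 0.75 − 0.2367 = 0.51 h.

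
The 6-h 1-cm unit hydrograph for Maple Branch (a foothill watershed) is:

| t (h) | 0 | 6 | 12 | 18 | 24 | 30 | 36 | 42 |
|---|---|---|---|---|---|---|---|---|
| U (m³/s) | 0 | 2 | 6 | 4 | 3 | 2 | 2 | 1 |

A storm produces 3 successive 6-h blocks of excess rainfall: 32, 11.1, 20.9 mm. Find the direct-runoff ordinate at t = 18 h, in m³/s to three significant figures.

By discrete convolution, Q_j = Σ (P_i / 10 mm) · U_{j−i}.
At t = 18 h (j=3): Q = (32/10)·4 + (11.1/10)·6 + (20.9/10)·2 = 23.6 m³/s.

Q ≈ 23.6 m³/s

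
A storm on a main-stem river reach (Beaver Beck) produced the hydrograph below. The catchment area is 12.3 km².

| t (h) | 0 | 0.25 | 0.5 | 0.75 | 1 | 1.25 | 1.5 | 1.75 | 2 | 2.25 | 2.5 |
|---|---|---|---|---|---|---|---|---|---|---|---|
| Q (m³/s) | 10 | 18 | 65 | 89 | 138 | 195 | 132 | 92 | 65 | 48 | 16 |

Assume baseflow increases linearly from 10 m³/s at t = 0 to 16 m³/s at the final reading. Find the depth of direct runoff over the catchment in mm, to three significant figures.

d ≈ 53.0 mm

Direct runoff: 0.00, 7.40, 53.80, 77.20, 125.60, 182.00, 118.40, 77.80, 50.20, 32.60, 0.00 m³/s; ΣQ_DR = 725.0 m³/s.
V = ΣQ_DR · Δt = 725.0 × 900 s = 6.525 × 10^5 m³.
Over A = 12.3 km², depth = V / A = 53.0 mm.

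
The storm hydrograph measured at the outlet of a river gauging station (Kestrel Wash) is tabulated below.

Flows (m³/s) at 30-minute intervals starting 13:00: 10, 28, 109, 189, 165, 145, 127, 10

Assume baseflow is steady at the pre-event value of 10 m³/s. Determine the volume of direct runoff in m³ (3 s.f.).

V ≈ 1.27 × 10^6 m³

Direct-runoff ordinates (Q − Q_b): 0.0, 18.0, 99.0, 179.0, 155.0, 135.0, 117.0, 0.0 m³/s.
ΣQ_DR = 703.0 m³/s.
With Δt = 0.5 h = 1800 s, V = ΣQ_DR · Δt = 703.0 × 1800 = 1.27 × 10^6 m³.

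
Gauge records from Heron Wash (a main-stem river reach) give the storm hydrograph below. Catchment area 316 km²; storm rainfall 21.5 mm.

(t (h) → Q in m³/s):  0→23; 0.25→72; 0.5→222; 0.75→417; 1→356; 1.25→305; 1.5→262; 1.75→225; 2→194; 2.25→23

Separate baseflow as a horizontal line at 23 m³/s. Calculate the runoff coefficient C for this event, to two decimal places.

C ≈ 0.25

ΣQ_DR = 1869 m³/s; V = ΣQ_DR·Δt = 1.682 × 10^6 m³.
Runoff depth d = V / A = 5.323 mm.
C = d / P = 5.323 / 21.5 = 0.25.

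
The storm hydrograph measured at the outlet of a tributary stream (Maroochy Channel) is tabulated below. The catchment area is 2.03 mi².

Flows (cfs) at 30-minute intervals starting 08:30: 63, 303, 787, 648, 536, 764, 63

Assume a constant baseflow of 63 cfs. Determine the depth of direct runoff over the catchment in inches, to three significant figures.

Direct runoff: 0.0, 240.0, 724.0, 585.0, 473.0, 701.0, 0.0 cfs; ΣQ_DR = 2723 cfs.
V = ΣQ_DR · Δt = 2723 × 1800 s = 4.901 × 10^6 ft³.
Over A = 2.03 mi², depth = V / A = 1.04 in.

d ≈ 1.04 in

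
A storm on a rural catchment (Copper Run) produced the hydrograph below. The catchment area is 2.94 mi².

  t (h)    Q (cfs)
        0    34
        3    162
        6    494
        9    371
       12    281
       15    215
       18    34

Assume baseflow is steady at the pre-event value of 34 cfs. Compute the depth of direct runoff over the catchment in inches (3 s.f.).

Direct runoff: 0.0, 128.0, 460.0, 337.0, 247.0, 181.0, 0.0 cfs; ΣQ_DR = 1353 cfs.
V = ΣQ_DR · Δt = 1353 × 10800 s = 1.461 × 10^7 ft³.
Over A = 2.94 mi², depth = V / A = 2.14 in.

d ≈ 2.14 in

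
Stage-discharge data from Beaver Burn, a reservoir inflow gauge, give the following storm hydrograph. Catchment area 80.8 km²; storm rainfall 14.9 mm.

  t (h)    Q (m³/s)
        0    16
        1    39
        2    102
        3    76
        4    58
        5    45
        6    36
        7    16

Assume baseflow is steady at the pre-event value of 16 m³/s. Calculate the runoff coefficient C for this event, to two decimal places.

ΣQ_DR = 260.0 m³/s; V = ΣQ_DR·Δt = 9.360 × 10^5 m³.
Runoff depth d = V / A = 11.58 mm.
C = d / P = 11.58 / 14.9 = 0.78.

C ≈ 0.78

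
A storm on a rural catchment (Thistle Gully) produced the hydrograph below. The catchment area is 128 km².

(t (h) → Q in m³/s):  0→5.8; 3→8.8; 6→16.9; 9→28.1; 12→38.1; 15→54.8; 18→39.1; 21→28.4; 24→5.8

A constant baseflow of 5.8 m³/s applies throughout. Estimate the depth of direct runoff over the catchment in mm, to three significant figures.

Direct runoff: 0.0, 3.0, 11.1, 22.3, 32.3, 49.0, 33.3, 22.6, 0.0 m³/s; ΣQ_DR = 173.6 m³/s.
V = ΣQ_DR · Δt = 173.6 × 10800 s = 1.875 × 10^6 m³.
Over A = 128 km², depth = V / A = 14.6 mm.

d ≈ 14.6 mm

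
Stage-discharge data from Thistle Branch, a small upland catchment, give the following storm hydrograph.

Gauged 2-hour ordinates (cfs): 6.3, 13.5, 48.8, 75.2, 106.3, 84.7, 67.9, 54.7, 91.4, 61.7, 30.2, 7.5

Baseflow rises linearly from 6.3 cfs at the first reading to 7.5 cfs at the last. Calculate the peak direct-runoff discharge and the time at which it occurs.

Subtracting baseflow gives direct-runoff ordinates: 0.00, 7.09, 42.28, 68.57, 99.56, 77.85, 60.95, 47.64, 84.23, 54.42, 22.81, 0.00 cfs.
The maximum is 99.56 cfs, occurring at the reading for t = 8 h.

Q_p = 99.56 cfs at t = 8 h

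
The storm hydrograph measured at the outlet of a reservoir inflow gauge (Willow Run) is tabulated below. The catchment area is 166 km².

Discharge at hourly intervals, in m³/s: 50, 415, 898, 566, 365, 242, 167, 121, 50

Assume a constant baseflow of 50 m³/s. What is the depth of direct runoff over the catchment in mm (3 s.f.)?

Direct runoff: 0.0, 365.0, 848.0, 516.0, 315.0, 192.0, 117.0, 71.0, 0.0 m³/s; ΣQ_DR = 2424 m³/s.
V = ΣQ_DR · Δt = 2424 × 3600 s = 8.726 × 10^6 m³.
Over A = 166 km², depth = V / A = 52.6 mm.

d ≈ 52.6 mm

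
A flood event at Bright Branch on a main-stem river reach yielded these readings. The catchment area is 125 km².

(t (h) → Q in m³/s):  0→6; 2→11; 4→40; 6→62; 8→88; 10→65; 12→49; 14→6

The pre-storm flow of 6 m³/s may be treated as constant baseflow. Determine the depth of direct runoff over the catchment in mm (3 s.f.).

Direct runoff: 0.0, 5.0, 34.0, 56.0, 82.0, 59.0, 43.0, 0.0 m³/s; ΣQ_DR = 279.0 m³/s.
V = ΣQ_DR · Δt = 279.0 × 7200 s = 2.009 × 10^6 m³.
Over A = 125 km², depth = V / A = 16.1 mm.

d ≈ 16.1 mm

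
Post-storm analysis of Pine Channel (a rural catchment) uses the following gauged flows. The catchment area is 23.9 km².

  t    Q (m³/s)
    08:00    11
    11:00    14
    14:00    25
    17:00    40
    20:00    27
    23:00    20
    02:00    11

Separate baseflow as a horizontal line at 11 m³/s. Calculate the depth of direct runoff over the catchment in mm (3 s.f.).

d ≈ 32.1 mm

Direct runoff: 0.0, 3.0, 14.0, 29.0, 16.0, 9.0, 0.0 m³/s; ΣQ_DR = 71.00 m³/s.
V = ΣQ_DR · Δt = 71.00 × 10800 s = 7.668 × 10^5 m³.
Over A = 23.9 km², depth = V / A = 32.1 mm.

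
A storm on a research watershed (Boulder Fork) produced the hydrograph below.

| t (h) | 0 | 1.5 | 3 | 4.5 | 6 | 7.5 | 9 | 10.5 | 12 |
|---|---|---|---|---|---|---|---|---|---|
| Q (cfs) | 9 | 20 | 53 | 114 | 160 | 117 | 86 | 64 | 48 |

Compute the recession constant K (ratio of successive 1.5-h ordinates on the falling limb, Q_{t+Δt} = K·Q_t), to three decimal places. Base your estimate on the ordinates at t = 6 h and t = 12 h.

K ≈ 0.740

Using the recession-limb readings at t = 6 h and t = 12 h: Q falls from 160 to 48 cfs over 4 intervals.
K = (Q₂/Q₁)^(1/4) = (48/160)^(1/4) = 0.740.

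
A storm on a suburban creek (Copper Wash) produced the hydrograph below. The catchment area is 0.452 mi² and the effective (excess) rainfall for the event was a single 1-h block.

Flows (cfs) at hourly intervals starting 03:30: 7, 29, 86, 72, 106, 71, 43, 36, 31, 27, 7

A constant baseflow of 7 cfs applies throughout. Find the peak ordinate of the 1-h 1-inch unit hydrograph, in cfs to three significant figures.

U_p ≈ 65.9 cfs

Direct runoff: 0.0, 22.0, 79.0, 65.0, 99.0, 64.0, 36.0, 29.0, 24.0, 20.0, 0.0 cfs; ΣQ_DR = 438.0 cfs, peak = 99.0 cfs.
Runoff depth d = ΣQ_DR·Δt / A = 438.0 × 3600 / (0.452 mi²) = 1.502 in.
The 1-inch UH is the DRH scaled by (1 in)/d, so U_p = 99.0 × 1/1.502 = 65.9 cfs.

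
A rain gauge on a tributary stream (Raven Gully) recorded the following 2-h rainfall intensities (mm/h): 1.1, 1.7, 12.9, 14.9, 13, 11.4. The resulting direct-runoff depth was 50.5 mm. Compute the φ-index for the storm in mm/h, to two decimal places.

φ ≈ 6.74 mm/h

Only the 4 blocks with intensity above φ contribute runoff: 12.9, 14.9, 13, 11.4 mm/h.
Σ(I−φ)·Δt = d  ⇒  (12.9+14.9+13+11.4 − 4φ)·2 = 50.5
φ = (52.20 − 50.5/2) / 4 = 6.74 mm/h.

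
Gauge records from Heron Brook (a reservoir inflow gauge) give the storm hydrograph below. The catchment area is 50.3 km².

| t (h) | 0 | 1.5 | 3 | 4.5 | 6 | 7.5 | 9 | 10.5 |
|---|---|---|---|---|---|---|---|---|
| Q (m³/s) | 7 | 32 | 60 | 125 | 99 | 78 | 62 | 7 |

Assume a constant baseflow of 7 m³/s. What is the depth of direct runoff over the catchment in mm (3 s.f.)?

Direct runoff: 0.0, 25.0, 53.0, 118.0, 92.0, 71.0, 55.0, 0.0 m³/s; ΣQ_DR = 414.0 m³/s.
V = ΣQ_DR · Δt = 414.0 × 5400 s = 2.236 × 10^6 m³.
Over A = 50.3 km², depth = V / A = 44.4 mm.

d ≈ 44.4 mm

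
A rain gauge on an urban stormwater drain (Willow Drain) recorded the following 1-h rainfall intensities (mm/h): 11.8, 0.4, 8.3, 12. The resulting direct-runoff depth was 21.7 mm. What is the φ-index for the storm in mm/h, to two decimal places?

φ ≈ 3.47 mm/h

Only the 3 blocks with intensity above φ contribute runoff: 11.8, 8.3, 12 mm/h.
Σ(I−φ)·Δt = d  ⇒  (11.8+8.3+12 − 3φ)·1 = 21.7
φ = (32.10 − 21.7/1) / 3 = 3.47 mm/h.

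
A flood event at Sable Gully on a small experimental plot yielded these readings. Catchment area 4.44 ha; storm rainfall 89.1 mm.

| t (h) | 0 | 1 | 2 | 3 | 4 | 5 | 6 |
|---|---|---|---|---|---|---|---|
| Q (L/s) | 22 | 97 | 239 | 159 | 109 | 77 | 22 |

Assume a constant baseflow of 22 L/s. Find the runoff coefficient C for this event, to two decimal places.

C ≈ 0.52

ΣQ_DR = 571.0 L/s; V = ΣQ_DR·Δt = 2.056 × 10^6 L.
Runoff depth d = V / A = 46.30 mm.
C = d / P = 46.30 / 89.1 = 0.52.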